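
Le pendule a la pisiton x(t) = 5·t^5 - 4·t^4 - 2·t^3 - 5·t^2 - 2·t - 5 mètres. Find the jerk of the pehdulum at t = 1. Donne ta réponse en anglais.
Starting from position x(t) = 5·t^5 - 4·t^4 - 2·t^3 - 5·t^2 - 2·t - 5, we take 3 derivatives. The derivative of position gives velocity: v(t) = 25·t^4 - 16·t^3 - 6·t^2 - 10·t - 2. The derivative of velocity gives acceleration: a(t) = 100·t^3 - 48·t^2 - 12·t - 10. The derivative of acceleration gives jerk: j(t) = 300·t^2 - 96·t - 12. From the given jerk equation j(t) = 300·t^2 - 96·t - 12, we substitute t = 1 to get j = 192.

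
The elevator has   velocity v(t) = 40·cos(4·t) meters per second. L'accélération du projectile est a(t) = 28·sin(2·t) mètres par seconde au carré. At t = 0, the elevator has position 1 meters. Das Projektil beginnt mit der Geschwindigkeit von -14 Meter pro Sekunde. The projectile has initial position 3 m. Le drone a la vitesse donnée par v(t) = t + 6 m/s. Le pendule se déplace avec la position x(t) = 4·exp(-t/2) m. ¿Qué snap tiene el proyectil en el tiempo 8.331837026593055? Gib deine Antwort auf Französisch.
Pour résoudre ceci, nous devons prendre 2 dérivées de notre équation de l'accélération a(t) = 28·sin(2·t). La dérivée de l'accélération donne le jerk: j(t) = 56·cos(2·t). La dérivée du jerk donne le snap: s(t) = -112·sin(2·t). De l'équation du snap s(t) = -112·sin(2·t), nous substituons t = 8.331837026593055 pour obtenir s = 91.4730980779634.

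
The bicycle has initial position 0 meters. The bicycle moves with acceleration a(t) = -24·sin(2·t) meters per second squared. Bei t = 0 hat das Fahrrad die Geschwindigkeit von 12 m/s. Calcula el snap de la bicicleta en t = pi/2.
Partiendo de la aceleración a(t) = -24·sin(2·t), tomamos 2 derivadas. Tomando d/dt de a(t), encontramos j(t) = -48·cos(2·t). Derivando la sacudida, obtenemos el snap: s(t) = 96·sin(2·t). Usando s(t) = 96·sin(2·t) y sustituyendo t = pi/2, encontramos s = 0.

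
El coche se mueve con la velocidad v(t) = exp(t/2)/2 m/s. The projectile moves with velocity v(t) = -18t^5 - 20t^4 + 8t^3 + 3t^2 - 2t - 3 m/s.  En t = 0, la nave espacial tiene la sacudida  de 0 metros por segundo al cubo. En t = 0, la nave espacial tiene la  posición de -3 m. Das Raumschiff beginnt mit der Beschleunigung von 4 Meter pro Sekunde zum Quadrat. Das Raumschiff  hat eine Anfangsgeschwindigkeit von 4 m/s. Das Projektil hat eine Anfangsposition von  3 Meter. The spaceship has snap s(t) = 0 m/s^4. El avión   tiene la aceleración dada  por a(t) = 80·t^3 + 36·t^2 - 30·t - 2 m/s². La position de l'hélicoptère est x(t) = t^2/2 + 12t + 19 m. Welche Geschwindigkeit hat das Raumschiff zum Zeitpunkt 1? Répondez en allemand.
Wir müssen unsere Gleichung für den Snap s(t) = 0 3-mal integrieren. Die Stammfunktion von dem Snap ist der Ruck. Mit j(0) = 0 erhalten wir j(t) = 0. Die Stammfunktion von dem Ruck, mit a(0) = 4, ergibt die Beschleunigung: a(t) = 4. Durch Integration von der Beschleunigung und Verwendung der Anfangsbedingung v(0) = 4, erhalten wir v(t) = 4·t + 4. Aus der Gleichung für die Geschwindigkeit v(t) = 4·t + 4, setzen wir t = 1 ein und erhalten v = 8.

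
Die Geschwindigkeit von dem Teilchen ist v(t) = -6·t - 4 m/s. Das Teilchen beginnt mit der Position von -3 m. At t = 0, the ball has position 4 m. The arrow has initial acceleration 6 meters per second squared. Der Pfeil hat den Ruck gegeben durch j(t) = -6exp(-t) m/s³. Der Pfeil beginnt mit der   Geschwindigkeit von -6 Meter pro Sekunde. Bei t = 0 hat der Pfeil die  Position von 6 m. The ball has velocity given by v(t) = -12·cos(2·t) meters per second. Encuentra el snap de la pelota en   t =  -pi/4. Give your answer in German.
Ausgehend von der Geschwindigkeit v(t) = -12·cos(2·t), nehmen wir 3 Ableitungen. Durch Ableiten von der Geschwindigkeit erhalten wir die Beschleunigung: a(t) = 24·sin(2·t). Mit d/dt von a(t) finden wir j(t) = 48·cos(2·t). Mit d/dt von j(t) finden wir s(t) = -96·sin(2·t). Wir haben den Snap s(t) = -96·sin(2·t). Durch Einsetzen von t = -pi/4: s(-pi/4) = 96.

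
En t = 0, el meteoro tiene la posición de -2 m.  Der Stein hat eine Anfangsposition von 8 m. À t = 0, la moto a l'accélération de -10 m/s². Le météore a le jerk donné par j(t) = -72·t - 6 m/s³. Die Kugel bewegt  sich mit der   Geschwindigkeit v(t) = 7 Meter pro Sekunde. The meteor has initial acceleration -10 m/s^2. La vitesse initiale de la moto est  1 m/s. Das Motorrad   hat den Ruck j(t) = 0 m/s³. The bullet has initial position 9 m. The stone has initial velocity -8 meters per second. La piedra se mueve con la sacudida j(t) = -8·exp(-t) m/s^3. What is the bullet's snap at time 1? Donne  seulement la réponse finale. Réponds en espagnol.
s(1) = 0.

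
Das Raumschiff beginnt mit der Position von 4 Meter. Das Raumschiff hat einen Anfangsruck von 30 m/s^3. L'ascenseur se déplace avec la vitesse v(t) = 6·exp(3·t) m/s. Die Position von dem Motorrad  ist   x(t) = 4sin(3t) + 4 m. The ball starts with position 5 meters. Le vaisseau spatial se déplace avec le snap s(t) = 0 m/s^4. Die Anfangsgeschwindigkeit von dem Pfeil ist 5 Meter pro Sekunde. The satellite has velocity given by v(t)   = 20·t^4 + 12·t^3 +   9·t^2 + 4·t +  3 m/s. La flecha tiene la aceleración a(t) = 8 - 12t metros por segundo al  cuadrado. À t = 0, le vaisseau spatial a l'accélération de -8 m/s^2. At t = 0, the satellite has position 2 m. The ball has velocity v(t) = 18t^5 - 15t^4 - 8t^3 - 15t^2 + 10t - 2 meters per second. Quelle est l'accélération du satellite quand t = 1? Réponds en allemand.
Wir müssen unsere Gleichung für die Geschwindigkeit v(t) = 20·t^4 + 12·t^3 + 9·t^2 + 4·t + 3 1-mal ableiten. Die Ableitung von der Geschwindigkeit ergibt die Beschleunigung: a(t) = 80·t^3 + 36·t^2 + 18·t + 4. Mit a(t) = 80·t^3 + 36·t^2 + 18·t + 4 und Einsetzen von t = 1, finden wir a = 138.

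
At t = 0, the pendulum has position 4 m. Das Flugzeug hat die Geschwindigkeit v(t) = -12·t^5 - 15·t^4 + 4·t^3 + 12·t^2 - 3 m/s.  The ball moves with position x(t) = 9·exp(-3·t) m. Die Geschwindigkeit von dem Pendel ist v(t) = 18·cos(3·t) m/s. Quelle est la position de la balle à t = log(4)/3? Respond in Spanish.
De la ecuación de la posición x(t) = 9·exp(-3·t), sustituimos t = log(4)/3 para obtener x = 9/4.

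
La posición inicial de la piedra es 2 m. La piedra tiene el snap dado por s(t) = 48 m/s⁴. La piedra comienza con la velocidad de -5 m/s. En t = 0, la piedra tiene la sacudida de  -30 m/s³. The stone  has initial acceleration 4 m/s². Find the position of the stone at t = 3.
Starting from snap s(t) = 48, we take 4 antiderivatives. The antiderivative of snap is jerk. Using j(0) = -30, we get j(t) = 48·t - 30. Finding the antiderivative of j(t) and using a(0) = 4: a(t) = 24·t^2 - 30·t + 4. Finding the antiderivative of a(t) and using v(0) = -5: v(t) = 8·t^3 - 15·t^2 + 4·t - 5. The antiderivative of velocity, with x(0) = 2, gives position: x(t) = 2·t^4 - 5·t^3 + 2·t^2 - 5·t + 2. From the given position equation x(t) = 2·t^4 - 5·t^3 + 2·t^2 - 5·t + 2, we substitute t = 3 to get x = 32.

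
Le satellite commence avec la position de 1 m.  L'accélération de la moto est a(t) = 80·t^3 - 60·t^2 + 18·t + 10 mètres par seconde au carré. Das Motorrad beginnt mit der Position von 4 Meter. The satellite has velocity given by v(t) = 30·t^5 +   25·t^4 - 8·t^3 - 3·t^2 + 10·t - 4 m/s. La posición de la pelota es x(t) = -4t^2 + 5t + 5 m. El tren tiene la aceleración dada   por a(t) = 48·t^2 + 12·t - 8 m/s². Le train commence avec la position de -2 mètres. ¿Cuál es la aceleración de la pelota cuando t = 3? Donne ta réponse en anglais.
Starting from position x(t) = -4·t^2 + 5·t + 5, we take 2 derivatives. Differentiating position, we get velocity: v(t) = 5 - 8·t. Taking d/dt of v(t), we find a(t) = -8. We have acceleration a(t) = -8. Substituting t = 3: a(3) = -8.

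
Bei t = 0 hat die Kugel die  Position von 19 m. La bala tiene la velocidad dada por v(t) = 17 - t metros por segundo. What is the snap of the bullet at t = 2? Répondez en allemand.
Wir müssen unsere Gleichung für die Geschwindigkeit v(t) = 17 - t 3-mal ableiten. Die Ableitung von der Geschwindigkeit ergibt die Beschleunigung: a(t) = -1. Mit d/dt von a(t) finden wir j(t) = 0. Die Ableitung von dem Ruck ergibt den Snap: s(t) = 0. Wir haben den Snap s(t) = 0. Durch Einsetzen von t = 2: s(2) = 0.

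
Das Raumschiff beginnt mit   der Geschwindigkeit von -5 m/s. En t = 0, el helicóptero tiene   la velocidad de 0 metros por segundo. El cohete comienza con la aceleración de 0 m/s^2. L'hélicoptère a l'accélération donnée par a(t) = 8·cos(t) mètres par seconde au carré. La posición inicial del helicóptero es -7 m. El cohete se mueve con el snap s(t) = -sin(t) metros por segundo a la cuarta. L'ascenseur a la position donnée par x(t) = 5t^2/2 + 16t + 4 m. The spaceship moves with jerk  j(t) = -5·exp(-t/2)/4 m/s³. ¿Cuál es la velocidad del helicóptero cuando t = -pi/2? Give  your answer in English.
We must find the integral of our acceleration equation a(t) = 8·cos(t) 1 time. Finding the integral of a(t) and using v(0) = 0: v(t) = 8·sin(t). From the given velocity equation v(t) = 8·sin(t), we substitute t = -pi/2 to get v = -8.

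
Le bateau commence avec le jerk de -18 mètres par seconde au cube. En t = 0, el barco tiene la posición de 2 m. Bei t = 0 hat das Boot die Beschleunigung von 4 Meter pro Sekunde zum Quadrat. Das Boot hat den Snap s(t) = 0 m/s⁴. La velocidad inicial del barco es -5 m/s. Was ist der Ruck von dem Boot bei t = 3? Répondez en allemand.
Wir müssen das Integral unserer Gleichung für den Snap s(t) = 0 1-mal finden. Mit ∫s(t)dt und Anwendung von j(0) = -18, finden wir j(t) = -18. Mit j(t) = -18 und Einsetzen von t = 3, finden wir j = -18.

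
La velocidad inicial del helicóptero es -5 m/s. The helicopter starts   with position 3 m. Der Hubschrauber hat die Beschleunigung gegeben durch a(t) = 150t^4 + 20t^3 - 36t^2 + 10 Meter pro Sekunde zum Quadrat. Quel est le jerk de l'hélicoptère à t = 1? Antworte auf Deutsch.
Um dies zu lösen, müssen wir 1 Ableitung unserer Gleichung für die Beschleunigung a(t) = 150·t^4 + 20·t^3 - 36·t^2 + 10 nehmen. Die Ableitung von der Beschleunigung ergibt den Ruck: j(t) = 600·t^3 + 60·t^2 - 72·t. Wir haben den Ruck j(t) = 600·t^3 + 60·t^2 - 72·t. Durch Einsetzen von t = 1: j(1) = 588.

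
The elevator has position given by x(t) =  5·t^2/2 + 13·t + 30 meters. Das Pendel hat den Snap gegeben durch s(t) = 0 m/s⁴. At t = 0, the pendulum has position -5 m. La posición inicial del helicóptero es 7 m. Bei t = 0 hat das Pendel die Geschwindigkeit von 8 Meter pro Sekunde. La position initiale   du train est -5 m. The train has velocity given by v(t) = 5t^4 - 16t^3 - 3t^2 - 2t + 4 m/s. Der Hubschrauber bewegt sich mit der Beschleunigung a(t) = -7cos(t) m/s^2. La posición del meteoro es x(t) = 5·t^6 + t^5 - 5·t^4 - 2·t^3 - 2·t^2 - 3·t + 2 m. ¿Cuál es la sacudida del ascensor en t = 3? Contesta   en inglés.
Starting from position x(t) = 5·t^2/2 + 13·t + 30, we take 3 derivatives. Taking d/dt of x(t), we find v(t) = 5·t + 13. The derivative of velocity gives acceleration: a(t) = 5. Differentiating acceleration, we get jerk: j(t) = 0. Using j(t) = 0 and substituting t = 3, we find j = 0.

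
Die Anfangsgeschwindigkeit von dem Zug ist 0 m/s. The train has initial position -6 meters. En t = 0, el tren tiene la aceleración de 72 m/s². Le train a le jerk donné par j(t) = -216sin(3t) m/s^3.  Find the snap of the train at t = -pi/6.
To solve this, we need to take 1 derivative of our jerk equation j(t) = -216·sin(3·t). Taking d/dt of j(t), we find s(t) = -648·cos(3·t). From the given snap equation s(t) = -648·cos(3·t), we substitute t = -pi/6 to get s = 0.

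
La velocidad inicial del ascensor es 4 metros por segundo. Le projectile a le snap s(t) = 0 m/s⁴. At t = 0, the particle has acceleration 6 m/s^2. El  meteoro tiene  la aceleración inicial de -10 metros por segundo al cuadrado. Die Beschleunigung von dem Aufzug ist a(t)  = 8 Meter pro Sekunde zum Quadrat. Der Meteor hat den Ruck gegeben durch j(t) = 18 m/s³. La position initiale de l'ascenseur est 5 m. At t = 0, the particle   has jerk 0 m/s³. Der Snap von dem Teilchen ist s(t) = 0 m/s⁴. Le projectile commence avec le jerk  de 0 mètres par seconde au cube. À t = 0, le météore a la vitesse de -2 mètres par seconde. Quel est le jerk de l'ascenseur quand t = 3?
Nous devons dériver notre équation de l'accélération a(t) = 8 1 fois. En prenant d/dt de a(t), nous trouvons j(t) = 0. De l'équation du jerk j(t) = 0, nous substituons t = 3 pour obtenir j = 0.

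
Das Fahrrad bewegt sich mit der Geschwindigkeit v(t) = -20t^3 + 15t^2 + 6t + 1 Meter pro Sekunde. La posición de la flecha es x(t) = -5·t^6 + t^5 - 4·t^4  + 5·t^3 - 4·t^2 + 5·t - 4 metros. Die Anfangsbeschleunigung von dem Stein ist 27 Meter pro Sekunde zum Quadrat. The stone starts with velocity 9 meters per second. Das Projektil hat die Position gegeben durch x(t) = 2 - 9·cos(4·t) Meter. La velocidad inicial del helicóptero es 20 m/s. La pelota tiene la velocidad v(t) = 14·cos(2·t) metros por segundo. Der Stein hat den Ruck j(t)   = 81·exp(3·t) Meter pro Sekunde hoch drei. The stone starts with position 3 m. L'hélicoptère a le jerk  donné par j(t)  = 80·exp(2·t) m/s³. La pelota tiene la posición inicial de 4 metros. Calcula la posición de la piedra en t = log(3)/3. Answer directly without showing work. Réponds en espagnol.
x(log(3)/3) = 9.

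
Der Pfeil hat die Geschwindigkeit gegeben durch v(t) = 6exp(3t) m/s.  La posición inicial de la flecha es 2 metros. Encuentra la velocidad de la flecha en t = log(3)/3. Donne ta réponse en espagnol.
De la ecuación de la velocidad v(t) = 6·exp(3·t), sustituimos t = log(3)/3 para obtener v = 18.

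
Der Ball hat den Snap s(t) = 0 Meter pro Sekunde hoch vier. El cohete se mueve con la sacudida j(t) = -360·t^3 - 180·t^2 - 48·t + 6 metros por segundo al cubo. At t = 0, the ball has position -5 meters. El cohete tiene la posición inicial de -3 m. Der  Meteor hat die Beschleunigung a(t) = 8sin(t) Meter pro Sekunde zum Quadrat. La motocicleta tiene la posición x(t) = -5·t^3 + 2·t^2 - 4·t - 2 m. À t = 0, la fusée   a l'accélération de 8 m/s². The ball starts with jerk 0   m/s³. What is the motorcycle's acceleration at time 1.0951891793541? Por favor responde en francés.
Pour résoudre ceci, nous devons prendre 2 dérivées de notre équation de la position x(t) = -5·t^3 + 2·t^2 - 4·t - 2. En dérivant la position, nous obtenons la vitesse: v(t) = -15·t^2 + 4·t - 4. En prenant d/dt de v(t), nous trouvons a(t) = 4 - 30·t. De l'équation de l'accélération a(t) = 4 - 30·t, nous substituons t = 1.0951891793541 pour obtenir a = -28.8556753806230.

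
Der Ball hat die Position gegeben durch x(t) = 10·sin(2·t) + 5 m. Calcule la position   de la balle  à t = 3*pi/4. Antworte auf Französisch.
Nous avons la position x(t) = 10·sin(2·t) + 5. En substituant t = 3*pi/4: x(3*pi/4) = -5.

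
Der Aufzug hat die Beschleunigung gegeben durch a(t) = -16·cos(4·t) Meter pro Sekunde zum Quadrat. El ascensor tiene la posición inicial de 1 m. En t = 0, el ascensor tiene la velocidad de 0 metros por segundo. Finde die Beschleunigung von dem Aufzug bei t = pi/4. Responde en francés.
En utilisant a(t) = -16·cos(4·t) et en substituant t = pi/4, nous trouvons a = 16.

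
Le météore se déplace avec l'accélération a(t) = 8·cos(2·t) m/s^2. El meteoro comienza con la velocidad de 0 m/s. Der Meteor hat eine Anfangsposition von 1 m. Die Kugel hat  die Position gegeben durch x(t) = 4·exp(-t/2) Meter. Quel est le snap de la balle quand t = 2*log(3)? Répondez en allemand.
Um dies zu lösen, müssen wir 4 Ableitungen unserer Gleichung für die Position x(t) = 4·exp(-t/2) nehmen. Die Ableitung von der Position ergibt die Geschwindigkeit: v(t) = -2·exp(-t/2). Durch Ableiten von der Geschwindigkeit erhalten wir die Beschleunigung: a(t) = exp(-t/2). Die Ableitung von der Beschleunigung ergibt den Ruck: j(t) = -exp(-t/2)/2. Die Ableitung von dem Ruck ergibt den Snap: s(t) = exp(-t/2)/4. Wir haben den Snap s(t) = exp(-t/2)/4. Durch Einsetzen von t = 2*log(3): s(2*log(3)) = 1/12.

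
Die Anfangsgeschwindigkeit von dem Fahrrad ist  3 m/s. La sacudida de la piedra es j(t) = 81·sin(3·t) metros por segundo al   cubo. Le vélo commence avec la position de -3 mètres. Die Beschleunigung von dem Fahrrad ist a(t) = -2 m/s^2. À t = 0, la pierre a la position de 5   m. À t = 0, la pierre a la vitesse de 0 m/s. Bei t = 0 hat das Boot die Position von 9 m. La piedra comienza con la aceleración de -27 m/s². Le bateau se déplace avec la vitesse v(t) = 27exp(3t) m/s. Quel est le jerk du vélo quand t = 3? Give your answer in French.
En partant de l'accélération a(t) = -2, nous prenons 1 dérivée. La dérivée de l'accélération donne le jerk: j(t) = 0. Nous avons le jerk j(t) = 0. En substituant t = 3: j(3) = 0.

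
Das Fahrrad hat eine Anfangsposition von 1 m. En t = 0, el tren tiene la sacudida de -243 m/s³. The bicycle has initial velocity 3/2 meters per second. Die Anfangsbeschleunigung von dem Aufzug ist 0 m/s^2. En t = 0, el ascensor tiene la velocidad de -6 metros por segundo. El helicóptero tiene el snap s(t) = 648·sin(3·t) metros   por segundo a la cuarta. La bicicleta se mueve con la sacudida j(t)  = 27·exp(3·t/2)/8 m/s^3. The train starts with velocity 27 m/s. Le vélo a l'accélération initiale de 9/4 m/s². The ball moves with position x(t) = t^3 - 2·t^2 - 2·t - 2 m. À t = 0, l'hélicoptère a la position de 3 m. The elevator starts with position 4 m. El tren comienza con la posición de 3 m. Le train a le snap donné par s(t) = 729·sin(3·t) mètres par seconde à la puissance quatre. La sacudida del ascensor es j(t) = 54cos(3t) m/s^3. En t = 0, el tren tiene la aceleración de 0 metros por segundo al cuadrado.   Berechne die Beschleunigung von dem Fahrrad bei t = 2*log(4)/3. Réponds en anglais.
We must find the antiderivative of our jerk equation j(t) = 27·exp(3·t/2)/8 1 time. Finding the integral of j(t) and using a(0) = 9/4: a(t) = 9·exp(3·t/2)/4. Using a(t) = 9·exp(3·t/2)/4 and substituting t = 2*log(4)/3, we find a = 9.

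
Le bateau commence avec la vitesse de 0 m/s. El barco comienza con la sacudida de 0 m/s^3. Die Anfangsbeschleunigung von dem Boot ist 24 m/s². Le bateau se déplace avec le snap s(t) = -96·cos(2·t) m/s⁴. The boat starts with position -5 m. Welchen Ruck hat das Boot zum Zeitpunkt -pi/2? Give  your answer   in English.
We must find the antiderivative of our snap equation s(t) = -96·cos(2·t) 1 time. Integrating snap and using the initial condition j(0) = 0, we get j(t) = -48·sin(2·t). Using j(t) = -48·sin(2·t) and substituting t = -pi/2, we find j = 0.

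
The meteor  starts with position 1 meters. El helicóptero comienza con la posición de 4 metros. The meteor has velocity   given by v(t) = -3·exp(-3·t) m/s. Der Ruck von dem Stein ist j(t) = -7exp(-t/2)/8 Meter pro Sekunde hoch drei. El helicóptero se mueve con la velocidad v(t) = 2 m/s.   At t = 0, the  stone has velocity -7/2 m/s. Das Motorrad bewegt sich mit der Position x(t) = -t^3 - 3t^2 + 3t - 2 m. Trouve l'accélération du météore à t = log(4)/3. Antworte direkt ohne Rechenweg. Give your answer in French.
La réponse est 9/4.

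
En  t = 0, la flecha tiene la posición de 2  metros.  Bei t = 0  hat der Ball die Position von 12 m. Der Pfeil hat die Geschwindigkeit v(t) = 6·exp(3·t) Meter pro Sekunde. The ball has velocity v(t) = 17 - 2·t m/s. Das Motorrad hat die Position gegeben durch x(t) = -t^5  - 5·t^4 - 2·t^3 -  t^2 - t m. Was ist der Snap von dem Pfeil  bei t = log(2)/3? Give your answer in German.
Wir müssen unsere Gleichung für die Geschwindigkeit v(t) = 6·exp(3·t) 3-mal ableiten. Die Ableitung von der Geschwindigkeit ergibt die Beschleunigung: a(t) = 18·exp(3·t). Die Ableitung von der Beschleunigung ergibt den Ruck: j(t) = 54·exp(3·t). Die Ableitung von dem Ruck ergibt den Snap: s(t) = 162·exp(3·t). Aus der Gleichung für den Snap s(t) = 162·exp(3·t), setzen wir t = log(2)/3 ein und erhalten s = 324.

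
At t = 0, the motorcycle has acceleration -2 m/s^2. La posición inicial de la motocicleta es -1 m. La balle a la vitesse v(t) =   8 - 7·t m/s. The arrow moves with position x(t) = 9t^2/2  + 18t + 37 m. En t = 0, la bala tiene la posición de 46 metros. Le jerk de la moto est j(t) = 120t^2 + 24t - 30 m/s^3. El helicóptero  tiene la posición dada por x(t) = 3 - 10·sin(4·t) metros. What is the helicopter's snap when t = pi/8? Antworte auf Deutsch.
Wir müssen unsere Gleichung für die Position x(t) = 3 - 10·sin(4·t) 4-mal ableiten. Die Ableitung von der Position ergibt die Geschwindigkeit: v(t) = -40·cos(4·t). Die Ableitung von der Geschwindigkeit ergibt die Beschleunigung: a(t) = 160·sin(4·t). Die Ableitung von der Beschleunigung ergibt den Ruck: j(t) = 640·cos(4·t). Durch Ableiten von dem Ruck erhalten wir den Snap: s(t) = -2560·sin(4·t). Mit s(t) = -2560·sin(4·t) und Einsetzen von t = pi/8, finden wir s = -2560.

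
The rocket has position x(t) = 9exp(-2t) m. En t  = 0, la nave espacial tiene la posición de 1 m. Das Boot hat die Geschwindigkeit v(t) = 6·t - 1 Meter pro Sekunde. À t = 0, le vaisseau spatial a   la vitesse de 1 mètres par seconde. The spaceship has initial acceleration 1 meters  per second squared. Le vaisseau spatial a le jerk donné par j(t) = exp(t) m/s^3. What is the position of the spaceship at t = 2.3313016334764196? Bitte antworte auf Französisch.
Pour résoudre ceci, nous devons prendre 3 primitives de notre équation du jerk j(t) = exp(t). En intégrant le jerk et en utilisant la condition initiale a(0) = 1, nous obtenons a(t) = exp(t). En intégrant l'accélération et en utilisant la condition initiale v(0) = 1, nous obtenons v(t) = exp(t). La primitive de la vitesse est la position. En utilisant x(0) = 1, nous obtenons x(t) = exp(t). En utilisant x(t) = exp(t) et en substituant t = 2.3313016334764196, nous trouvons x = 10.2913283562901.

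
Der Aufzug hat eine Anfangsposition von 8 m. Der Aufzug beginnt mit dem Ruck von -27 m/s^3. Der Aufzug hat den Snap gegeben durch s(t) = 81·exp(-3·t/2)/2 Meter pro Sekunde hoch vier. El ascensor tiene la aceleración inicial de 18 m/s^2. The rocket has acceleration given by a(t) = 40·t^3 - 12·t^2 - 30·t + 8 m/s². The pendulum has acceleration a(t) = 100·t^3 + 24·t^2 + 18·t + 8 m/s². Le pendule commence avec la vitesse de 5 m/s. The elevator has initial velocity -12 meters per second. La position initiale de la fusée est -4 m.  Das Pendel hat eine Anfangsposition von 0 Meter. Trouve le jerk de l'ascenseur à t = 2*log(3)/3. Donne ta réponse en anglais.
To solve this, we need to take 1 antiderivative of our snap equation s(t) = 81·exp(-3·t/2)/2. Finding the antiderivative of s(t) and using j(0) = -27: j(t) = -27·exp(-3·t/2). From the given jerk equation j(t) = -27·exp(-3·t/2), we substitute t = 2*log(3)/3 to get j = -9.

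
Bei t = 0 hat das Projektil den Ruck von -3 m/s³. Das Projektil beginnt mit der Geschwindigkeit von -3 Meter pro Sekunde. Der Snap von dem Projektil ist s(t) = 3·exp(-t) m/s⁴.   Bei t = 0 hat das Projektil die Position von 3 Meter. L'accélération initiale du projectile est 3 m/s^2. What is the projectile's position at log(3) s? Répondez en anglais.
To find the answer, we compute 4 integrals of s(t) = 3·exp(-t). Taking ∫s(t)dt and applying j(0) = -3, we find j(t) = -3·exp(-t). Taking ∫j(t)dt and applying a(0) = 3, we find a(t) = 3·exp(-t). The antiderivative of acceleration is velocity. Using v(0) = -3, we get v(t) = -3·exp(-t). The integral of velocity is position. Using x(0) = 3, we get x(t) = 3·exp(-t). We have position x(t) = 3·exp(-t). Substituting t = log(3): x(log(3)) = 1.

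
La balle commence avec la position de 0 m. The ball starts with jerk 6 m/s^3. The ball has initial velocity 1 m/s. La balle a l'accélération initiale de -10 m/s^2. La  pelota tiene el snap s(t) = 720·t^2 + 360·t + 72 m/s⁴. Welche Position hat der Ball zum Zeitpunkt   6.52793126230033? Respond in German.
Wir müssen die Stammfunktion unserer Gleichung für den Snap s(t) = 720·t^2 + 360·t + 72 4-mal finden. Das Integral von dem Snap, mit j(0) = 6, ergibt den Ruck: j(t) = 240·t^3 + 180·t^2 + 72·t + 6. Mit ∫j(t)dt und Anwendung von a(0) = -10, finden wir a(t) = 60·t^4 + 60·t^3 + 36·t^2 + 6·t - 10. Mit ∫a(t)dt und Anwendung von v(0) = 1, finden wir v(t) = 12·t^5 + 15·t^4 + 12·t^3 + 3·t^2 - 10·t + 1. Die Stammfunktion von der Geschwindigkeit ist die Position. Mit x(0) = 0 erhalten wir x(t) = 2·t^6 + 3·t^5 + 3·t^4 + t^3 - 5·t^2 + t. Mit x(t) = 2·t^6 + 3·t^5 + 3·t^4 + t^3 - 5·t^2 + t und Einsetzen von t = 6.52793126230033, finden wir x = 195851.334667635.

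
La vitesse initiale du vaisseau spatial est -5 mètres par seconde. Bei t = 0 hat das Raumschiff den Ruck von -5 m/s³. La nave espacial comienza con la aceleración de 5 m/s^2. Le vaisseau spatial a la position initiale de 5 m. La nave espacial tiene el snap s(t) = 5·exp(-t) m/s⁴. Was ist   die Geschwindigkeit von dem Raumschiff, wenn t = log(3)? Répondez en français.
Nous devons intégrer notre équation du snap s(t) = 5·exp(-t) 3 fois. En intégrant le snap et en utilisant la condition initiale j(0) = -5, nous obtenons j(t) = -5·exp(-t). En prenant ∫j(t)dt et en appliquant a(0) = 5, nous trouvons a(t) = 5·exp(-t). En intégrant l'accélération et en utilisant la condition initiale v(0) = -5, nous obtenons v(t) = -5·exp(-t). En utilisant v(t) = -5·exp(-t) et en substituant t = log(3), nous trouvons v = -5/3.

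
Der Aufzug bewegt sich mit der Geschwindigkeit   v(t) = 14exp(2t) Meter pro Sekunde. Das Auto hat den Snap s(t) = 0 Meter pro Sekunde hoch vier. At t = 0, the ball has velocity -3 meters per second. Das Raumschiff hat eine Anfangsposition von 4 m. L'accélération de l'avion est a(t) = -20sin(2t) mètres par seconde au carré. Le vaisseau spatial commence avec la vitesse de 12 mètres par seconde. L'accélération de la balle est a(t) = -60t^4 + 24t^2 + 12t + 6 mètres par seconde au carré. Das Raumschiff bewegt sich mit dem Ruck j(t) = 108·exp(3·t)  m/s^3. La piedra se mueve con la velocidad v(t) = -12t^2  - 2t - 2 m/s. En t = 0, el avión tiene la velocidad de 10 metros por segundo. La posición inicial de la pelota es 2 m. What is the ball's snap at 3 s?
Starting from acceleration a(t) = -60·t^4 + 24·t^2 + 12·t + 6, we take 2 derivatives. The derivative of acceleration gives jerk: j(t) = -240·t^3 + 48·t + 12. The derivative of jerk gives snap: s(t) = 48 - 720·t^2. From the given snap equation s(t) = 48 - 720·t^2, we substitute t = 3 to get s = -6432.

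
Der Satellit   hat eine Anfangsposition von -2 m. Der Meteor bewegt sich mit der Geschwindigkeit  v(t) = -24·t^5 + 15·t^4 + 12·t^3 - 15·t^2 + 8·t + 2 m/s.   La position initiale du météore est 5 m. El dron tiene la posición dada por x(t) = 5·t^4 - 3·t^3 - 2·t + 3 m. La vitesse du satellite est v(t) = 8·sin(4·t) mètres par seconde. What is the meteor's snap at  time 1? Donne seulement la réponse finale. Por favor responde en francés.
À t = 1, s = -1008.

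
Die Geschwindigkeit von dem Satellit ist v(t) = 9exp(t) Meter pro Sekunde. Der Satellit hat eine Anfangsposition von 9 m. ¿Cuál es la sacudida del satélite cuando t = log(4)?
Debemos derivar nuestra ecuación de la velocidad v(t) = 9·exp(t) 2 veces. Tomando d/dt de v(t), encontramos a(t) = 9·exp(t). Derivando la aceleración, obtenemos la sacudida: j(t) = 9·exp(t). Usando j(t) = 9·exp(t) y sustituyendo t = log(4), encontramos j = 36.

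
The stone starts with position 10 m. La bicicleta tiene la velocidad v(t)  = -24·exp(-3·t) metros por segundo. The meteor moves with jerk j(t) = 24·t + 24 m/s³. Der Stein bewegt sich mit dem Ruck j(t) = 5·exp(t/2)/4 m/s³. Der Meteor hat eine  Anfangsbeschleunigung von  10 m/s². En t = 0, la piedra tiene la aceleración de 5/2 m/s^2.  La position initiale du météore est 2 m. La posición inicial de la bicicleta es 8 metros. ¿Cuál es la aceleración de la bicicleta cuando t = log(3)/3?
Para resolver esto, necesitamos tomar 1 derivada de nuestra ecuación de la velocidad v(t) = -24·exp(-3·t). Derivando la velocidad, obtenemos la aceleración: a(t) = 72·exp(-3·t). De la ecuación de la aceleración a(t) = 72·exp(-3·t), sustituimos t = log(3)/3 para obtener a = 24.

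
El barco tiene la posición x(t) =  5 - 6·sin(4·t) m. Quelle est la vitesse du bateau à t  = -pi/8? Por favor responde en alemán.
Ausgehend von der Position x(t) = 5 - 6·sin(4·t), nehmen wir 1 Ableitung. Die Ableitung von der Position ergibt die Geschwindigkeit: v(t) = -24·cos(4·t). Wir haben die Geschwindigkeit v(t) = -24·cos(4·t). Durch Einsetzen von t = -pi/8: v(-pi/8) = 0.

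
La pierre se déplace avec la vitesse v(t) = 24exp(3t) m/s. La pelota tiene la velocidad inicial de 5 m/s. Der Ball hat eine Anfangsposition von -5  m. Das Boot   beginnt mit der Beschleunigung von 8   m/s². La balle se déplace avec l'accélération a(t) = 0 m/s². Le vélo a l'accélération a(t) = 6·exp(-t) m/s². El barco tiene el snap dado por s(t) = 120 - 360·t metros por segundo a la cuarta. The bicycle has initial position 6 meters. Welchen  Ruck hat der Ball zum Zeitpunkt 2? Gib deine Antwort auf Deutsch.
Ausgehend von der Beschleunigung a(t) = 0, nehmen wir 1 Ableitung. Durch Ableiten von der Beschleunigung erhalten wir den Ruck: j(t) = 0. Aus der Gleichung für den Ruck j(t) = 0, setzen wir t = 2 ein und erhalten j = 0.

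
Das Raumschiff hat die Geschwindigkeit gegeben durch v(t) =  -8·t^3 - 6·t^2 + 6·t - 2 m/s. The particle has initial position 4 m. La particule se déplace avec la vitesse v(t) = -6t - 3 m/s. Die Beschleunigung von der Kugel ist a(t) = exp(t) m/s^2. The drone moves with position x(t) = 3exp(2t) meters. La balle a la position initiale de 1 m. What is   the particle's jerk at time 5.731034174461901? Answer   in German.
Ausgehend von der Geschwindigkeit v(t) = -6·t - 3, nehmen wir 2 Ableitungen. Mit d/dt von v(t) finden wir a(t) = -6. Die Ableitung von der Beschleunigung ergibt den Ruck: j(t) = 0. Wir haben den Ruck j(t) = 0. Durch Einsetzen von t = 5.731034174461901: j(5.731034174461901) = 0.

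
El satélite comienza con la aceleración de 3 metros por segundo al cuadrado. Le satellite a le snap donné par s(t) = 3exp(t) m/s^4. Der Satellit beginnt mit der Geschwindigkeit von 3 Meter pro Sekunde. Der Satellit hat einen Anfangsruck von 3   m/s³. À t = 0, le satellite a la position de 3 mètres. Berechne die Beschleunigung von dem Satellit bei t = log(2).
Ausgehend von dem Snap s(t) = 3·exp(t), nehmen wir 2 Integrale. Das Integral von dem Snap ist der Ruck. Mit j(0) = 3 erhalten wir j(t) = 3·exp(t). Durch Integration von dem Ruck und Verwendung der Anfangsbedingung a(0) = 3, erhalten wir a(t) = 3·exp(t). Mit a(t) = 3·exp(t) und Einsetzen von t = log(2), finden wir a = 6.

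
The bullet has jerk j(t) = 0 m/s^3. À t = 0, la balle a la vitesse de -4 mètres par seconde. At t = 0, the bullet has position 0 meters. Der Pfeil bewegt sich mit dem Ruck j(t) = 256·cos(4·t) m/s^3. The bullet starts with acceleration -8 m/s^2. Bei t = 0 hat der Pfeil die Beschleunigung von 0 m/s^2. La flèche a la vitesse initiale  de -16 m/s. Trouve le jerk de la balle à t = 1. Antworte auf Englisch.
Using j(t) = 0 and substituting t = 1, we find j = 0.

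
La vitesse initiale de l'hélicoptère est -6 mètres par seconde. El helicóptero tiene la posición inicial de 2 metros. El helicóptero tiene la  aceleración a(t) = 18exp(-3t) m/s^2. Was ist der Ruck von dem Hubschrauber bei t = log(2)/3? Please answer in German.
Wir müssen unsere Gleichung für die Beschleunigung a(t) = 18·exp(-3·t) 1-mal ableiten. Die Ableitung von der Beschleunigung ergibt den Ruck: j(t) = -54·exp(-3·t). Mit j(t) = -54·exp(-3·t) und Einsetzen von t = log(2)/3, finden wir j = -27.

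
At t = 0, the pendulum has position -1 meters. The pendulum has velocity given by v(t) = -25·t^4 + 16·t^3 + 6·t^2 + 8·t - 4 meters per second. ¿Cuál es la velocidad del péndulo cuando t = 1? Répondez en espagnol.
Usando v(t) = -25·t^4 + 16·t^3 + 6·t^2 + 8·t - 4 y sustituyendo t = 1, encontramos v = 1.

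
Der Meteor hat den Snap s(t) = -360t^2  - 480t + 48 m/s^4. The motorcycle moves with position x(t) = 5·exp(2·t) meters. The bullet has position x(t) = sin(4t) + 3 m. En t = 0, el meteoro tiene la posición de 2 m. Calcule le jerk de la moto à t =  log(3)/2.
Pour résoudre ceci, nous devons prendre 3 dérivées de notre équation de la position x(t) = 5·exp(2·t). En dérivant la position, nous obtenons la vitesse: v(t) = 10·exp(2·t). En dérivant la vitesse, nous obtenons l'accélération: a(t) = 20·exp(2·t). En dérivant l'accélération, nous obtenons le jerk: j(t) = 40·exp(2·t). De l'équation du jerk j(t) = 40·exp(2·t), nous substituons t = log(3)/2 pour obtenir j = 120.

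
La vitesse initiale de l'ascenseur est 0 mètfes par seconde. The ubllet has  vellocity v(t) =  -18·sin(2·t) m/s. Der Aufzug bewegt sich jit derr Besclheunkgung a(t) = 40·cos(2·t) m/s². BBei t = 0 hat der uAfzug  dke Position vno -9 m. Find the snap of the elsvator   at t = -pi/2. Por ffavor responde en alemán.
Um dies zu lösen, müssen wir 2 Ableitungen unserer Gleichung für die Beschleunigung a(t) = 40·cos(2·t) nehmen. Mit d/dt von a(t) finden wir j(t) = -80·sin(2·t). Durch Ableiten von dem Ruck erhalten wir den Snap: s(t) = -160·cos(2·t). Wir haben den Snap s(t) = -160·cos(2·t). Durch Einsetzen von t = -pi/2: s(-pi/2) = 160.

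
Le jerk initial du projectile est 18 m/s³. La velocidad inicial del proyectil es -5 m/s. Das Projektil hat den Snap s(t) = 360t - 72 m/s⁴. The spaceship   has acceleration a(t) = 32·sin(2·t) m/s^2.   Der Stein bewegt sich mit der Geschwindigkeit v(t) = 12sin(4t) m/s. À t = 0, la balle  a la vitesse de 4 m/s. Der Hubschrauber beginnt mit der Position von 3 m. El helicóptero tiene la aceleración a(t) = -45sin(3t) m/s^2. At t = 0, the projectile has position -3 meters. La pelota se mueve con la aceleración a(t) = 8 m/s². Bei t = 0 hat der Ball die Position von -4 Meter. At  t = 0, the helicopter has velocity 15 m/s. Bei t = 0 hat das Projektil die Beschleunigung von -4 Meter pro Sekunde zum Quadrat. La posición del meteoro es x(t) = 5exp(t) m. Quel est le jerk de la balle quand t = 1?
Pour résoudre ceci, nous devons prendre 1 dérivée de notre équation de l'accélération a(t) = 8. La dérivée de l'accélération donne le jerk: j(t) = 0. En utilisant j(t) = 0 et en substituant t = 1, nous trouvons j = 0.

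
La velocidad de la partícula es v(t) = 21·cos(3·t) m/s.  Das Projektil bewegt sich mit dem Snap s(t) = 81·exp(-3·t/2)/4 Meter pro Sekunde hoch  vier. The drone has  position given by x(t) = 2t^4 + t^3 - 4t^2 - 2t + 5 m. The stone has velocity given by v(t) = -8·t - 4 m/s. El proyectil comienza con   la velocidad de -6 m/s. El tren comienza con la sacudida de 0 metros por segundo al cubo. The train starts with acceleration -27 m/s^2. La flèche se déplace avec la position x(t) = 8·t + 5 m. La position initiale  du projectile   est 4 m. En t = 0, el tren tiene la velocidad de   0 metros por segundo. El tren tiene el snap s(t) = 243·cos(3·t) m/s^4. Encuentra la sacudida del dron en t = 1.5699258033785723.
Para resolver esto, necesitamos tomar 3 derivadas de nuestra ecuación de la posición x(t) = 2·t^4 + t^3 - 4·t^2 - 2·t + 5. Tomando d/dt de x(t), encontramos v(t) = 8·t^3 + 3·t^2 - 8·t - 2. La derivada de la velocidad da la aceleración: a(t) = 24·t^2 + 6·t - 8. Tomando d/dt de a(t), encontramos j(t) = 48·t + 6. De la ecuación de la sacudida j(t) = 48·t + 6, sustituimos t = 1.5699258033785723 para obtener j = 81.3564385621715.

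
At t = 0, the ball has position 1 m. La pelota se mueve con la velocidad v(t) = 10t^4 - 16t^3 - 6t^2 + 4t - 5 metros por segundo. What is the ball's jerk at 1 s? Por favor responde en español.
Para resolver esto, necesitamos tomar 2 derivadas de nuestra ecuación de la velocidad v(t) = 10·t^4 - 16·t^3 - 6·t^2 + 4·t - 5. Derivando la velocidad, obtenemos la aceleración: a(t) = 40·t^3 - 48·t^2 - 12·t + 4. Derivando la aceleración, obtenemos la sacudida: j(t) = 120·t^2 - 96·t - 12. De la ecuación de la sacudida j(t) = 120·t^2 - 96·t - 12, sustituimos t = 1 para obtener j = 12.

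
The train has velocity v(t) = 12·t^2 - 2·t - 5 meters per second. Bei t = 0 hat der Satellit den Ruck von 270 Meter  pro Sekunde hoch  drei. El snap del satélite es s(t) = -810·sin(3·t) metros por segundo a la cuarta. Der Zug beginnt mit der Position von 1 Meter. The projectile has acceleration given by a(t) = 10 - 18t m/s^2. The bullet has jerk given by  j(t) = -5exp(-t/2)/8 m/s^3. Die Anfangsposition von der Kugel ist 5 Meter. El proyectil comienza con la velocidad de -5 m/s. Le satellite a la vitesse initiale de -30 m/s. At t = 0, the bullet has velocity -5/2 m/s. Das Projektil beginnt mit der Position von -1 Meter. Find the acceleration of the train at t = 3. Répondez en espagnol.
Para resolver esto, necesitamos tomar 1 derivada de nuestra ecuación de la velocidad v(t) = 12·t^2 - 2·t - 5. La derivada de la velocidad da la aceleración: a(t) = 24·t - 2. Tenemos la aceleración a(t) = 24·t - 2. Sustituyendo t = 3: a(3) = 70.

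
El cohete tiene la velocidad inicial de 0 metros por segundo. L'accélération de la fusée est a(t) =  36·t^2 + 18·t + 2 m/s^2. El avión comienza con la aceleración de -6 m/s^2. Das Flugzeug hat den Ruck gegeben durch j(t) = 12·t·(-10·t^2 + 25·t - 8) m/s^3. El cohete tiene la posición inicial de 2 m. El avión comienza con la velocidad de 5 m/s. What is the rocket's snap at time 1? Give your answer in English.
Starting from acceleration a(t) = 36·t^2 + 18·t + 2, we take 2 derivatives. Differentiating acceleration, we get jerk: j(t) = 72·t + 18. The derivative of jerk gives snap: s(t) = 72. Using s(t) = 72 and substituting t = 1, we find s = 72.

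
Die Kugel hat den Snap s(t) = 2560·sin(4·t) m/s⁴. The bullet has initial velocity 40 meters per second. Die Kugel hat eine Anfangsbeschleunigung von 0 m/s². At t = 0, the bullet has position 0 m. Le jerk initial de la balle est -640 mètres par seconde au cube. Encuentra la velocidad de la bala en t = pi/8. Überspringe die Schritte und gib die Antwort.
En t = pi/8, v = 0.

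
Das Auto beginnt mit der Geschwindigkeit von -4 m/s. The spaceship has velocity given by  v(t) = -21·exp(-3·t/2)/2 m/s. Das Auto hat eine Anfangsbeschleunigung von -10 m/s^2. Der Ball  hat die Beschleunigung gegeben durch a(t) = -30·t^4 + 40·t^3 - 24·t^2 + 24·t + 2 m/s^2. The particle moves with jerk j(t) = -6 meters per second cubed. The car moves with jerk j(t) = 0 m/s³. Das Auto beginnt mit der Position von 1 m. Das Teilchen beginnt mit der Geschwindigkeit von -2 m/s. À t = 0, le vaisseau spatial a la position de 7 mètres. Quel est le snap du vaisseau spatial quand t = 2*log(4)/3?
En partant de la vitesse v(t) = -21·exp(-3·t/2)/2, nous prenons 3 dérivées. La dérivée de la vitesse donne l'accélération: a(t) = 63·exp(-3·t/2)/4. En dérivant l'accélération, nous obtenons le jerk: j(t) = -189·exp(-3·t/2)/8. La dérivée du jerk donne le snap: s(t) = 567·exp(-3·t/2)/16. En utilisant s(t) = 567·exp(-3·t/2)/16 et en substituant t = 2*log(4)/3, nous trouvons s = 567/64.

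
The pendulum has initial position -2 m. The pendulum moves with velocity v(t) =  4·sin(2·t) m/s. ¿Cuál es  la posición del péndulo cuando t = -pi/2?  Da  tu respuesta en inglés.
To solve this, we need to take 1 integral of our velocity equation v(t) = 4·sin(2·t). Integrating velocity and using the initial condition x(0) = -2, we get x(t) = -2·cos(2·t). We have position x(t) = -2·cos(2·t). Substituting t = -pi/2: x(-pi/2) = 2.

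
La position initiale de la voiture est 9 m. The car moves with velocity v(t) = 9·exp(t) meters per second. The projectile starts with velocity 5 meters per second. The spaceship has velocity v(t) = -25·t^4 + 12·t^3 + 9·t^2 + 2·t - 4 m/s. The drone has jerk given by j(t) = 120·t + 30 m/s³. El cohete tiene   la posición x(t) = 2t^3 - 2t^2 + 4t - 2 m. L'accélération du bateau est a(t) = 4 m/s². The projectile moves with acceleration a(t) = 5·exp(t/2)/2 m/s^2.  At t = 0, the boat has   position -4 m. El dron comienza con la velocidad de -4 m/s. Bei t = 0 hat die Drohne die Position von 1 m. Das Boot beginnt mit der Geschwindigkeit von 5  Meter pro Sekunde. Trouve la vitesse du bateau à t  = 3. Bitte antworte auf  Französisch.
Pour résoudre ceci, nous devons prendre 1 primitive de notre équation de l'accélération a(t) = 4. La primitive de l'accélération est la vitesse. En utilisant v(0) = 5, nous obtenons v(t) = 4·t + 5. Nous avons la vitesse v(t) = 4·t + 5. En substituant t = 3: v(3) = 17.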